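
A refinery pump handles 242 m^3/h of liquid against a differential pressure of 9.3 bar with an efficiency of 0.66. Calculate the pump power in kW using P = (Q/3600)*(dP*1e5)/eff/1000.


Q = 242 / 3600 = 0.0672222 m^3/s
P = 0.0672222 * (9.3 * 1e5) / 0.66 / 1000 = 94.72

94.72 kW


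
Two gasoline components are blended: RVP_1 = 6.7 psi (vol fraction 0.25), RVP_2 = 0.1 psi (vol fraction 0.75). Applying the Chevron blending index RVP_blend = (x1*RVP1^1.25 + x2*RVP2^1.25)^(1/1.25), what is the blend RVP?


Chevron index: RVP_blend = (sum xi*RVPi^1.25)^(1/1.25)
RVP^1.25 terms: 0.25 * 6.7^1.25 + 0.75 * 0.1^1.25 = 2.73702
RVP_blend = 2.73702^(1/1.25) = 2.238

2.238 psi


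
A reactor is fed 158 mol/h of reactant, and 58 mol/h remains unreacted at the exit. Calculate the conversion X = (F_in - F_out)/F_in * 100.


X = (F_in - F_out) / F_in * 100
Moles reacted = 158 - 58 = 100
X = 100 / 158 * 100
= 0.6329 * 100
= 63.29 %

63.29 %


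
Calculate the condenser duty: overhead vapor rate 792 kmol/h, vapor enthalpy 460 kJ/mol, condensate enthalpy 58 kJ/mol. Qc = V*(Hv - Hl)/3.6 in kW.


Qc = 792 * (460 - 58) / 3.6 = 792 * 402 / 3.6 = 88440

88440 kW


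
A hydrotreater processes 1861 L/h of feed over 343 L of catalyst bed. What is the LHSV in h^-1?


LHSV = volumetric feed rate / catalyst volume
= 1861 L/h / 343 L
= 5.426 h^-1

5.426 h^-1


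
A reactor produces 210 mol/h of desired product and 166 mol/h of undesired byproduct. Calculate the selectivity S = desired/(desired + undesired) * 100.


Selectivity = desired / (desired + undesired) * 100
Total products = 210 + 166 = 376 mol/h
S = 210 / 376 * 100
= 0.5585 * 100
= 55.85 %

55.85 %


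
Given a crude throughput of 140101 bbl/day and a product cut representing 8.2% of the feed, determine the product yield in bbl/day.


Crude throughput = 140101 bbl/day
Fraction yield = 8.2%
yield = throughput * fraction / 100
yield = 140101 * 8.2 / 100 = 11488.282

11488.282 bbl/day


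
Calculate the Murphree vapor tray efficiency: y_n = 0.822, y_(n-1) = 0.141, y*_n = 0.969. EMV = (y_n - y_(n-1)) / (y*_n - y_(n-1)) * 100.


Murphree vapor efficiency: EMV = (y_n - y_(n-1)) / (y*_n - y_(n-1)) * 100
EMV = (0.822 - 0.141) / (0.969 - 0.141) * 100 = 0.681 / 0.828 * 100 = 82.25

82.25 %


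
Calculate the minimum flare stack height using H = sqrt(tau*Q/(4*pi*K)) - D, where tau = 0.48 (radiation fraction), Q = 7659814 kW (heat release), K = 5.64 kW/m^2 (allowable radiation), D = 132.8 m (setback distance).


tau*Q/(4*pi*K) = 0.48 * 7659814 / (4 * pi * 5.64) = 51876.5
sqrt(51876.5) = 227.764
H = 227.764 - 132.8 = 94.96

94.96 m


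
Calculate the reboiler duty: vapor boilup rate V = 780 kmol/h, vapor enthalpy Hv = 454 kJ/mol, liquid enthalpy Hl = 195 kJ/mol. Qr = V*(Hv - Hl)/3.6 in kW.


Qr = 780 * (454 - 195) / 3.6 = 780 * 259 / 3.6 = 56120

56120 kW


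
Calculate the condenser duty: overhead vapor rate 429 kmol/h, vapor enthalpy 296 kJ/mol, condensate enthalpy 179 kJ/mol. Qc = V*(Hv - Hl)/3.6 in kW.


Qc = 429 * (296 - 179) / 3.6 = 429 * 117 / 3.6 = 13940

13940 kW


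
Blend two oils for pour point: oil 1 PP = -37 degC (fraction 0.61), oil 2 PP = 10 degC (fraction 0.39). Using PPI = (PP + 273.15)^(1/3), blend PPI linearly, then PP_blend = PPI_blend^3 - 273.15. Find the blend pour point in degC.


PPI_1 = (-37 + 273.15)^(1/3) = 6.181056
PPI_2 = (10 + 273.15)^(1/3) = 6.566574
PPI_blend = 0.61 * 6.181056 + 0.39 * 6.566574 = 6.331408
PP_blend = 6.331408^3 - 273.15 = 253.8054 - 273.15 = -19.34

-19.34 degC


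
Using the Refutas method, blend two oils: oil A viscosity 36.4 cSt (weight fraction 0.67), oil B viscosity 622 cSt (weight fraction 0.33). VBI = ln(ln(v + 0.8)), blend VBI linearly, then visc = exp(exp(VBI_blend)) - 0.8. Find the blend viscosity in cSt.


Refutas method: VBN_i = 14.534*ln(ln(visc_i + 0.8)) + 10.975, blended linearly by mass fraction; since VBN is linear in VBI_i = ln(ln(visc_i + 0.8)) and the fractions sum to 1, blend VBI directly: visc = exp(exp(VBI_blend)) - 0.8
VBI_1 = ln(ln(36.4 + 0.8)) = 1.28545
VBI_2 = ln(ln(622 + 0.8)) = 1.86163
VBI_blend = 0.67 * 1.28545 + 0.33 * 1.86163 = 1.47559
visc_blend = exp(exp(1.47559)) - 0.8 = 78.53

78.53 cSt


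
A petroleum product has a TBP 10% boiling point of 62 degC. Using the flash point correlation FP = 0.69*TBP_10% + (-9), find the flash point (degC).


FP = 0.69 * 62 + (-9) = 33.78

33.78 degC


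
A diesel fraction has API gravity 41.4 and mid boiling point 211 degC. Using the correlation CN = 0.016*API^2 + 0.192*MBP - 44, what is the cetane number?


CN = 0.016 * 41.4^2 + 0.192 * 211 - 44
CN = 27.42336 + 40.512 - 44 = 23.93536

23.93536


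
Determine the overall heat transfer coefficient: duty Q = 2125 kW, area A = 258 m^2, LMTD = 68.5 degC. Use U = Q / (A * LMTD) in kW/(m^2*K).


From Q = U*A*LMTD, U = Q / (A * LMTD)
U = 2125 / (258 * 68.5) = 2125 / 17673 = 0.1202

0.1202 kW/(m^2*K)


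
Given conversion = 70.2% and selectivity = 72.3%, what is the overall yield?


Overall yield = conversion (%) * selectivity (%) / 100
Conversion = 70.2%, Selectivity = 72.3%
Y = 70.2 * 72.3 / 100
= 50.7546 %

50.7546 %


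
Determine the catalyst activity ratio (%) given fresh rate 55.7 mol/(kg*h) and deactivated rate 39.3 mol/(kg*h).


Activity (%) = (rate_used / rate_fresh) * 100
rate_used = 39.3, rate_fresh = 55.7
= (39.3 / 55.7) * 100
= 0.7056 * 100 = 70.56

70.56 %


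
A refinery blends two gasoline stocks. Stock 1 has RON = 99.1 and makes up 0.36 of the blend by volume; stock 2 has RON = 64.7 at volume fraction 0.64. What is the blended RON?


Linear blending: RON_blend = sum(vi * RONi)
Contribution 1: 0.36 * 99.1 = 35.676
Contribution 2: 0.64 * 64.7 = 41.408
RON_blend = 35.676 + 41.408 = 77.084

77.084


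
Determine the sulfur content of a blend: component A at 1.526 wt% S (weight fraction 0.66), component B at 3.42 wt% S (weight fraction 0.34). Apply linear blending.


Linear sulfur blending: S_blend = x1*S1 + x2*S2
Contribution 1: 0.66 * 1.526 = 1.00716 wt%
Contribution 2: 0.34 * 3.42 = 1.1628 wt%
S_blend = 1.00716 + 1.1628 = 2.16996

2.16996 wt%


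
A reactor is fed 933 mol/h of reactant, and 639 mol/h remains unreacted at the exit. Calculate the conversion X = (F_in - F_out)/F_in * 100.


X = (F_in - F_out) / F_in * 100
Moles reacted = 933 - 639 = 294
X = 294 / 933 * 100
= 0.3151 * 100
= 31.51 %

31.51 %


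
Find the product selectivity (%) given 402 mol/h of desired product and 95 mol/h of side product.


Selectivity = desired / (desired + undesired) * 100
Total products = 402 + 95 = 497 mol/h
S = 402 / 497 * 100
= 0.8089 * 100
= 80.89 %

80.89 %


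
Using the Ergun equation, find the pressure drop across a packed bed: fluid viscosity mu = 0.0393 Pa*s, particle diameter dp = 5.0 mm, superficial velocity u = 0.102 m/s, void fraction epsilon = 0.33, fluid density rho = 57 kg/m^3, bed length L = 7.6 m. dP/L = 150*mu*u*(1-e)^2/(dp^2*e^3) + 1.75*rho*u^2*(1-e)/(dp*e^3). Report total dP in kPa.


dp = 5.0 mm = 0.005 m
Viscous term = 150*0.0393*0.102*(1-0.33)^2 / (0.005^2*0.33^3) = 300436
Inertial term = 1.75*57*0.102^2*(1-0.33) / (0.005*0.33^3) = 3869.69
dP/L = 300436 + 3869.69 = 304306 Pa/m
dP = 304306 * 7.6 / 1000 = 2313 kPa

2313 kPa


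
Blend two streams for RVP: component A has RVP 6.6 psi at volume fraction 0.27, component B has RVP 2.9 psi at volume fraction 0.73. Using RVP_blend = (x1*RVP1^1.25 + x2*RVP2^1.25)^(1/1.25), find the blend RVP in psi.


Chevron index: RVP_blend = (sum xi*RVPi^1.25)^(1/1.25)
RVP^1.25 terms: 0.27 * 6.6^1.25 + 0.73 * 2.9^1.25 = 5.61885
RVP_blend = 5.61885^(1/1.25) = 3.978

3.978 psi


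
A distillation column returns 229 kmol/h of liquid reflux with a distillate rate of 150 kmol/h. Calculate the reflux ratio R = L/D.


Reflux ratio definition: R = L / D (liquid returned / distillate withdrawn)
L = 229 kmol/h, D = 150 kmol/h
R = 229 / 150 = 1.527

1.527


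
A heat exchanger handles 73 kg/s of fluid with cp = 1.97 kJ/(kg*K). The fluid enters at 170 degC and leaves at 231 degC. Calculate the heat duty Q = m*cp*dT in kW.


Q = m_dot * cp * delta_T
delta_T = 231 - 170 = 61 K
Q = 73 * 1.97 * 61
= 143.81 * 61
= 8772.41 kW

8772.41 kW


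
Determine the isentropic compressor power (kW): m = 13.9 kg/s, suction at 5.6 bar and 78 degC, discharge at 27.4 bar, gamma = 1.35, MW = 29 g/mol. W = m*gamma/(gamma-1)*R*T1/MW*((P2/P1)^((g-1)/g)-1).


Isentropic work: W = m*(gamma/(gamma-1))*(R*T1/MW)*((P2/P1)^((gamma-1)/gamma) - 1)
T1 = 78 + 273.15 = 351.15 K
Pressure ratio = 27.4 / 5.6 = 4.89286
Exponent = (1.35 - 1)/1.35 = 0.259259
(P2/P1)^exp - 1 = 4.89286^0.259259 - 1 = 0.509299
W = 13.9 * 1.35 / 0.35 * 8.314 * 351.15 / 29 * 0.509299 = 2749

2749 kW


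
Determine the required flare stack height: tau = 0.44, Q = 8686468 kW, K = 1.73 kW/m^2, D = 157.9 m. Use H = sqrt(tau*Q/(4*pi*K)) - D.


tau*Q/(4*pi*K) = 0.44 * 8686468 / (4 * pi * 1.73) = 175809
sqrt(175809) = 419.296
H = 419.296 - 157.9 = 261.4

261.4 m


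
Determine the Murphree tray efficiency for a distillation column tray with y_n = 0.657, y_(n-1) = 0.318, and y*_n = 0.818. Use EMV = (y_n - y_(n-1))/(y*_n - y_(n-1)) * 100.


Murphree vapor efficiency: EMV = (y_n - y_(n-1)) / (y*_n - y_(n-1)) * 100
EMV = (0.657 - 0.318) / (0.818 - 0.318) * 100 = 0.339 / 0.5 * 100 = 67.80

67.80 %


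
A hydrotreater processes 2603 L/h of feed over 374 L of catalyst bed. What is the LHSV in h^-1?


LHSV = volumetric feed rate / catalyst volume
= 2603 L/h / 374 L
= 6.960 h^-1

6.960 h^-1


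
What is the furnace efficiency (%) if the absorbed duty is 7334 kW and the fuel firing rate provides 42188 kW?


Furnace efficiency = Q_absorbed / Q_fuel * 100
= 7334 / 42188 * 100 = 17.38

17.38 %


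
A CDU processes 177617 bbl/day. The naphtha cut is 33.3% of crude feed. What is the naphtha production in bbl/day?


Crude throughput = 177617 bbl/day
Fraction yield = 33.3%
yield = throughput * fraction / 100
yield = 177617 * 33.3 / 100 = 59146.461

59146.461 bbl/day


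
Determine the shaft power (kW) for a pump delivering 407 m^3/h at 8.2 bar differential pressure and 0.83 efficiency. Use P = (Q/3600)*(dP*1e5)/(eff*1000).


Q = 407 / 3600 = 0.113056 m^3/s
P = 0.113056 * (8.2 * 1e5) / 0.83 / 1000 = 111.7

111.7 kW


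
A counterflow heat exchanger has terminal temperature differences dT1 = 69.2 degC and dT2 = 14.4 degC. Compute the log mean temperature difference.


LMTD = (dT1 - dT2) / ln(dT1/dT2)
= (69.2 - 14.4) / ln(69.2 / 14.4) = 54.8 / 1.56977 = 34.91

34.91 degC


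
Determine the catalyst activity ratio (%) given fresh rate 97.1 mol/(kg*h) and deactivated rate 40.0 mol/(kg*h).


Activity (%) = (rate_used / rate_fresh) * 100
rate_used = 40.0, rate_fresh = 97.1
= (40.0 / 97.1) * 100
= 0.4119 * 100 = 41.19

41.19 %


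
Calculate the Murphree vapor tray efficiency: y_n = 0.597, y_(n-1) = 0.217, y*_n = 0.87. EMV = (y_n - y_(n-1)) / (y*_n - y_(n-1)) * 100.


Murphree vapor efficiency: EMV = (y_n - y_(n-1)) / (y*_n - y_(n-1)) * 100
EMV = (0.597 - 0.217) / (0.87 - 0.217) * 100 = 0.38 / 0.653 * 100 = 58.19

58.19 %


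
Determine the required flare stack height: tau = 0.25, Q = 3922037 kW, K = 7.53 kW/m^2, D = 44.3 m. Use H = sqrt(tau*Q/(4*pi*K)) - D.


tau*Q/(4*pi*K) = 0.25 * 3922037 / (4 * pi * 7.53) = 10362.1
sqrt(10362.1) = 101.794
H = 101.794 - 44.3 = 57.49

57.49 m


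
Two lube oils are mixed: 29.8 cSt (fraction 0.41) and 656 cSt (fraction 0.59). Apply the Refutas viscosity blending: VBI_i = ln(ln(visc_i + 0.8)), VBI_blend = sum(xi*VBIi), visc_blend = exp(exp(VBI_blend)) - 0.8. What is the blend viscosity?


Refutas method: VBN_i = 14.534*ln(ln(visc_i + 0.8)) + 10.975, blended linearly by mass fraction; since VBN is linear in VBI_i = ln(ln(visc_i + 0.8)) and the fractions sum to 1, blend VBI directly: visc = exp(exp(VBI_blend)) - 0.8
VBI_1 = ln(ln(29.8 + 0.8)) = 1.22993
VBI_2 = ln(ln(656 + 0.8)) = 1.86986
VBI_blend = 0.41 * 1.22993 + 0.59 * 1.86986 = 1.60749
visc_blend = exp(exp(1.60749)) - 0.8 = 146.2

146.2 cSt


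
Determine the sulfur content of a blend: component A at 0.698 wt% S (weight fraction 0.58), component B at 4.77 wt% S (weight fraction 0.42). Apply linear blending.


Linear sulfur blending: S_blend = x1*S1 + x2*S2
Contribution 1: 0.58 * 0.698 = 0.40484 wt%
Contribution 2: 0.42 * 4.77 = 2.0034 wt%
S_blend = 0.40484 + 2.0034 = 2.40824

2.40824 wt%


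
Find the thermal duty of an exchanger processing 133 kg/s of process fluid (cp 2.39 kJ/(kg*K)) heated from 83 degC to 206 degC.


Q = m_dot * cp * delta_T
delta_T = 206 - 83 = 123 K
Q = 133 * 2.39 * 123
= 317.87 * 123
= 39098.01 kW

39098.01 kW


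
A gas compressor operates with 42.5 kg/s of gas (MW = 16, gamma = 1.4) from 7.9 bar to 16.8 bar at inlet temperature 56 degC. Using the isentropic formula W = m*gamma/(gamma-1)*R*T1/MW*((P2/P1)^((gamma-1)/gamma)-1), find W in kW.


Isentropic work: W = m*(gamma/(gamma-1))*(R*T1/MW)*((P2/P1)^((gamma-1)/gamma) - 1)
T1 = 56 + 273.15 = 329.15 K
Pressure ratio = 16.8 / 7.9 = 2.12658
Exponent = (1.4 - 1)/1.4 = 0.285714
(P2/P1)^exp - 1 = 2.12658^0.285714 - 1 = 0.240576
W = 42.5 * 1.4 / 0.4 * 8.314 * 329.15 / 16 * 0.240576 = 6121

6121 kW


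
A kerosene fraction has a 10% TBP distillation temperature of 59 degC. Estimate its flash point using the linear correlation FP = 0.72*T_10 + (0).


FP = 0.72 * 59 + (0) = 42.48

42.48 degC


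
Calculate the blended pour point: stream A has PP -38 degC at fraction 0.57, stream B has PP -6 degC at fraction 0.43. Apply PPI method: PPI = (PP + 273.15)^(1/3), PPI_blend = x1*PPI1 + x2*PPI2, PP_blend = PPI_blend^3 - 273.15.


PPI_1 = (-38 + 273.15)^(1/3) = 6.172318
PPI_2 = (-6 + 273.15)^(1/3) = 6.440482
PPI_blend = 0.57 * 6.172318 + 0.43 * 6.440482 = 6.287629
PP_blend = 6.287629^3 - 273.15 = 248.5769 - 273.15 = -24.57

-24.57 degC


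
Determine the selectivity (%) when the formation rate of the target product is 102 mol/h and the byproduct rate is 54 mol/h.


Selectivity = desired / (desired + undesired) * 100
Total products = 102 + 54 = 156 mol/h
S = 102 / 156 * 100
= 0.6538 * 100
= 65.38 %

65.38 %


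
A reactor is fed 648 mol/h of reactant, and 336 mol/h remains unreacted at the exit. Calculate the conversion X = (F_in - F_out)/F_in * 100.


X = (F_in - F_out) / F_in * 100
Moles reacted = 648 - 336 = 312
X = 312 / 648 * 100
= 0.4815 * 100
= 48.15 %

48.15 %


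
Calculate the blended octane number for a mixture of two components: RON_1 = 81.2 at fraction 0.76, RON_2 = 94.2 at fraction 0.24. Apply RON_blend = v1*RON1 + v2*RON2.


Linear blending: RON_blend = sum(vi * RONi)
Contribution 1: 0.76 * 81.2 = 61.712
Contribution 2: 0.24 * 94.2 = 22.608
RON_blend = 61.712 + 22.608 = 84.32

84.32


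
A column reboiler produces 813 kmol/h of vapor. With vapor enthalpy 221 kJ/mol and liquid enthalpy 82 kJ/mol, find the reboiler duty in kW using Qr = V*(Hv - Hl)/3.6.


Qr = 813 * (221 - 82) / 3.6 = 813 * 139 / 3.6 = 31390

31390 kW


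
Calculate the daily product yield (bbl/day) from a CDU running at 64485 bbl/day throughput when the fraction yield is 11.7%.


Crude throughput = 64485 bbl/day
Fraction yield = 11.7%
yield = throughput * fraction / 100
yield = 64485 * 11.7 / 100 = 7544.745

7544.745 bbl/day


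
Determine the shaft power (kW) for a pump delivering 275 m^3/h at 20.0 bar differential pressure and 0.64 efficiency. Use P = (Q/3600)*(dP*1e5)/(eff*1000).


Q = 275 / 3600 = 0.0763889 m^3/s
P = 0.0763889 * (20.0 * 1e5) / 0.64 / 1000 = 238.7

238.7 kW


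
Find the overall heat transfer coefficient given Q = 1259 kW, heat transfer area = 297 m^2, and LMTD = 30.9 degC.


From Q = U*A*LMTD, U = Q / (A * LMTD)
U = 1259 / (297 * 30.9) = 1259 / 9177.3 = 0.1372

0.1372 kW/(m^2*K)


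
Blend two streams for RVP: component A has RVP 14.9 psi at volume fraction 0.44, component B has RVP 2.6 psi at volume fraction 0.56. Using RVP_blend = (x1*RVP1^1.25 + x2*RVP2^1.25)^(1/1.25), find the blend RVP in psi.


Chevron index: RVP_blend = (sum xi*RVPi^1.25)^(1/1.25)
RVP^1.25 terms: 0.44 * 14.9^1.25 + 0.56 * 2.6^1.25 = 14.7294
RVP_blend = 14.7294^(1/1.25) = 8.601

8.601 psi


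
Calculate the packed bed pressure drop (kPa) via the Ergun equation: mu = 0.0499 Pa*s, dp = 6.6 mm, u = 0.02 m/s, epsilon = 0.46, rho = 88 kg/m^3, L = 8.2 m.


dp = 6.6 mm = 0.0066 m
Viscous term = 150*0.0499*0.02*(1-0.46)^2 / (0.0066^2*0.46^3) = 10295.5
Inertial term = 1.75*88*0.02^2*(1-0.46) / (0.0066*0.46^3) = 51.7794
dP/L = 10295.5 + 51.7794 = 10347.3 Pa/m
dP = 10347.3 * 8.2 / 1000 = 84.85 kPa

84.85 kPa


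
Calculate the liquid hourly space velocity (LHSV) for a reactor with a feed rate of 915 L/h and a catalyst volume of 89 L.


LHSV = volumetric feed rate / catalyst volume
= 915 L/h / 89 L
= 10.28 h^-1

10.28 h^-1


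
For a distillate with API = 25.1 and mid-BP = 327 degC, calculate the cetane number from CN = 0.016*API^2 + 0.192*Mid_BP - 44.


CN = 0.016 * 25.1^2 + 0.192 * 327 - 44
CN = 10.08016 + 62.784 - 44 = 28.86416

28.86416


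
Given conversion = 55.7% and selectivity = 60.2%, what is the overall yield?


Overall yield = conversion (%) * selectivity (%) / 100
Conversion = 55.7%, Selectivity = 60.2%
Y = 55.7 * 60.2 / 100
= 33.5314 %

33.5314 %


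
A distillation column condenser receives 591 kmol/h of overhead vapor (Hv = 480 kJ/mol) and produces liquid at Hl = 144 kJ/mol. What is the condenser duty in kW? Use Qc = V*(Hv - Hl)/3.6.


Qc = 591 * (480 - 144) / 3.6 = 591 * 336 / 3.6 = 55160

55160 kW


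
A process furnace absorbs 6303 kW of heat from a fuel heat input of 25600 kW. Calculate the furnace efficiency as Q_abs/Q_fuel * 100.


Furnace efficiency = Q_absorbed / Q_fuel * 100
= 6303 / 25600 * 100 = 24.62

24.62 %


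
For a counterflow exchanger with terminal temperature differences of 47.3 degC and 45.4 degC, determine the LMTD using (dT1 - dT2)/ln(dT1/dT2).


LMTD = (dT1 - dT2) / ln(dT1/dT2)
= (47.3 - 45.4) / ln(47.3 / 45.4) = 1.9 / 0.0409982 = 46.34

46.34 degC


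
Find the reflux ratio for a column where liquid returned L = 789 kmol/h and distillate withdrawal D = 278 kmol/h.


Reflux ratio definition: R = L / D (liquid returned / distillate withdrawn)
L = 789 kmol/h, D = 278 kmol/h
R = 789 / 278 = 2.838

2.838


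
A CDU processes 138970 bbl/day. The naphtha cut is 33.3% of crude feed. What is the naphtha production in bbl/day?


Crude throughput = 138970 bbl/day
Fraction yield = 33.3%
yield = throughput * fraction / 100
yield = 138970 * 33.3 / 100 = 46277.01

46277.01 bbl/day


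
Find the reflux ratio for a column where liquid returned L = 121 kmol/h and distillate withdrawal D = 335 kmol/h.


Reflux ratio definition: R = L / D (liquid returned / distillate withdrawn)
L = 121 kmol/h, D = 335 kmol/h
R = 121 / 335 = 0.3612

0.3612


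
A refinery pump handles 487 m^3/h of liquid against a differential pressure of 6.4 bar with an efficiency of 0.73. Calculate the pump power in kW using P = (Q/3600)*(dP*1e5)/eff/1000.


Q = 487 / 3600 = 0.135278 m^3/s
P = 0.135278 * (6.4 * 1e5) / 0.73 / 1000 = 118.6

118.6 kW


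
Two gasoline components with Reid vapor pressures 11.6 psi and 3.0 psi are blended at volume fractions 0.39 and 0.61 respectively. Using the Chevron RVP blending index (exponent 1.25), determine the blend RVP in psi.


Chevron index: RVP_blend = (sum xi*RVPi^1.25)^(1/1.25)
RVP^1.25 terms: 0.39 * 11.6^1.25 + 0.61 * 3.0^1.25 = 10.7575
RVP_blend = 10.7575^(1/1.25) = 6.689

6.689 psi


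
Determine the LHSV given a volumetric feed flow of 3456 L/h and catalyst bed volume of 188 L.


LHSV = volumetric feed rate / catalyst volume
= 3456 L/h / 188 L
= 18.38 h^-1

18.38 h^-1


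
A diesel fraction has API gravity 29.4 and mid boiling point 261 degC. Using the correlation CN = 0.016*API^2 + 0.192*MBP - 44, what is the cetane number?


CN = 0.016 * 29.4^2 + 0.192 * 261 - 44
CN = 13.82976 + 50.112 - 44 = 19.94176

19.94176


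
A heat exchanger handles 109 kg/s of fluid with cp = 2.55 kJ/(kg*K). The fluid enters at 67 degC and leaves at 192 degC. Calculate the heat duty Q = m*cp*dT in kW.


Q = m_dot * cp * delta_T
delta_T = 192 - 67 = 125 K
Q = 109 * 2.55 * 125
= 277.95 * 125
= 34743.75 kW

34743.75 kW


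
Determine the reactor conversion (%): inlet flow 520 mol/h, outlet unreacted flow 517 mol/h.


X = (F_in - F_out) / F_in * 100
Moles reacted = 520 - 517 = 3
X = 3 / 520 * 100
= 0.005769 * 100
= 0.5769 %

0.5769 %


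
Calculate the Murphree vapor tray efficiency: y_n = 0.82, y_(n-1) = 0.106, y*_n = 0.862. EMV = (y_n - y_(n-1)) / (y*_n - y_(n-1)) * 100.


Murphree vapor efficiency: EMV = (y_n - y_(n-1)) / (y*_n - y_(n-1)) * 100
EMV = (0.82 - 0.106) / (0.862 - 0.106) * 100 = 0.714 / 0.756 * 100 = 94.44

94.44 %


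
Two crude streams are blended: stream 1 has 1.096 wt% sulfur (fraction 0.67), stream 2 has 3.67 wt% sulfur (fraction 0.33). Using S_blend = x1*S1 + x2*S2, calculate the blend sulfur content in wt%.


Linear sulfur blending: S_blend = x1*S1 + x2*S2
Contribution 1: 0.67 * 1.096 = 0.73432 wt%
Contribution 2: 0.33 * 3.67 = 1.2111 wt%
S_blend = 0.73432 + 1.2111 = 1.94542

1.94542 wt%


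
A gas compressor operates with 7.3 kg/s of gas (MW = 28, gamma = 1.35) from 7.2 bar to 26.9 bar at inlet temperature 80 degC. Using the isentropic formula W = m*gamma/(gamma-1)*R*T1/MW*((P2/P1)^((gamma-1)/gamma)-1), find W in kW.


Isentropic work: W = m*(gamma/(gamma-1))*(R*T1/MW)*((P2/P1)^((gamma-1)/gamma) - 1)
T1 = 80 + 273.15 = 353.15 K
Pressure ratio = 26.9 / 7.2 = 3.73611
Exponent = (1.35 - 1)/1.35 = 0.259259
(P2/P1)^exp - 1 = 3.73611^0.259259 - 1 = 0.407359
W = 7.3 * 1.35 / 0.35 * 8.314 * 353.15 / 28 * 0.407359 = 1203

1203 kW


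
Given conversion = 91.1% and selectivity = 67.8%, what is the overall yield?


Overall yield = conversion (%) * selectivity (%) / 100
Conversion = 91.1%, Selectivity = 67.8%
Y = 91.1 * 67.8 / 100
= 61.7658 %

61.7658 %


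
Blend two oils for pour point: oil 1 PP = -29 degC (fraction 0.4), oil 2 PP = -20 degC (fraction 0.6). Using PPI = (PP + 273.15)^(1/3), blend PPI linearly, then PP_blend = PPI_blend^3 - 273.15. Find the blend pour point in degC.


PPI_1 = (-29 + 273.15)^(1/3) = 6.25008
PPI_2 = (-20 + 273.15)^(1/3) = 6.325953
PPI_blend = 0.4 * 6.25008 + 0.6 * 6.325953 = 6.295604
PP_blend = 6.295604^3 - 273.15 = 249.5239 - 273.15 = -23.63

-23.63 degC


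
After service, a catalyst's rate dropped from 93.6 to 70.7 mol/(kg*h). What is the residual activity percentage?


Activity (%) = (rate_used / rate_fresh) * 100
rate_used = 70.7, rate_fresh = 93.6
= (70.7 / 93.6) * 100
= 0.7553 * 100 = 75.53

75.53 %


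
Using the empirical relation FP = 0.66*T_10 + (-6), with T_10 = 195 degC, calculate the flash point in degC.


FP = 0.66 * 195 + (-6) = 122.7

122.7 degC


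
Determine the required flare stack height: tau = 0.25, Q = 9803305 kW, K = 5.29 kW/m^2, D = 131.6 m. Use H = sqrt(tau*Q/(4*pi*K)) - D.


tau*Q/(4*pi*K) = 0.25 * 9803305 / (4 * pi * 5.29) = 36867.8
sqrt(36867.8) = 192.01
H = 192.01 - 131.6 = 60.41

60.41 m


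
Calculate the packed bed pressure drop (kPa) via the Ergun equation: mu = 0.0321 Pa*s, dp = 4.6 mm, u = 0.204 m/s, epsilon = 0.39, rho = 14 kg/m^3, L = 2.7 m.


dp = 4.6 mm = 0.0046 m
Viscous term = 150*0.0321*0.204*(1-0.39)^2 / (0.0046^2*0.39^3) = 291190
Inertial term = 1.75*14*0.204^2*(1-0.39) / (0.0046*0.39^3) = 2279.32
dP/L = 291190 + 2279.32 = 293469 Pa/m
dP = 293469 * 2.7 / 1000 = 792.4 kPa

792.4 kPa


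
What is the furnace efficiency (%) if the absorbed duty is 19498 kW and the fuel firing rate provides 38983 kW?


Furnace efficiency = Q_absorbed / Q_fuel * 100
= 19498 / 38983 * 100 = 50.02

50.02 %


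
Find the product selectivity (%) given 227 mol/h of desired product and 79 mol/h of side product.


Selectivity = desired / (desired + undesired) * 100
Total products = 227 + 79 = 306 mol/h
S = 227 / 306 * 100
= 0.7418 * 100
= 74.18 %

74.18 %


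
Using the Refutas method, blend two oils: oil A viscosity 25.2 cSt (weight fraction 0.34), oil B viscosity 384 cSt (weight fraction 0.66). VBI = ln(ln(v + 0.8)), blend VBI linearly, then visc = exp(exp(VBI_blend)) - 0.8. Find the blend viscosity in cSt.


Refutas method: VBN_i = 14.534*ln(ln(visc_i + 0.8)) + 10.975, blended linearly by mass fraction; since VBN is linear in VBI_i = ln(ln(visc_i + 0.8)) and the fractions sum to 1, blend VBI directly: visc = exp(exp(VBI_blend)) - 0.8
VBI_1 = ln(ln(25.2 + 0.8)) = 1.18114
VBI_2 = ln(ln(384 + 0.8)) = 1.78385
VBI_blend = 0.34 * 1.18114 + 0.66 * 1.78385 = 1.57893
visc_blend = exp(exp(1.57893)) - 0.8 = 126.9

126.9 cSt


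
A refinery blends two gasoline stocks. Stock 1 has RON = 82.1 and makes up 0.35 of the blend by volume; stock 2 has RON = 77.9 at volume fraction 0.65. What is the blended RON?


Linear blending: RON_blend = sum(vi * RONi)
Contribution 1: 0.35 * 82.1 = 28.735
Contribution 2: 0.65 * 77.9 = 50.635
RON_blend = 28.735 + 50.635 = 79.37

79.37


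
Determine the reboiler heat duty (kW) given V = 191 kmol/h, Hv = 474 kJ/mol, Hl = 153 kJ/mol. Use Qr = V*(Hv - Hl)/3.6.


Qr = 191 * (474 - 153) / 3.6 = 191 * 321 / 3.6 = 17030

17030 kW


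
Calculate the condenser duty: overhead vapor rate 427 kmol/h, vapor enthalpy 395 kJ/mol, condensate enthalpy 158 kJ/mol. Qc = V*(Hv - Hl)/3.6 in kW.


Qc = 427 * (395 - 158) / 3.6 = 427 * 237 / 3.6 = 28110

28110 kW


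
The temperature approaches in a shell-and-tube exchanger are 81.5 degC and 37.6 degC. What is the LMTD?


LMTD = (dT1 - dT2) / ln(dT1/dT2)
= (81.5 - 37.6) / ln(81.5 / 37.6) = 43.9 / 0.773599 = 56.75

56.75 degC


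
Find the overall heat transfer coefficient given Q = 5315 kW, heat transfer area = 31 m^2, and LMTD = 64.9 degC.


From Q = U*A*LMTD, U = Q / (A * LMTD)
U = 5315 / (31 * 64.9) = 5315 / 2011.9 = 2.642

2.642 kW/(m^2*K)


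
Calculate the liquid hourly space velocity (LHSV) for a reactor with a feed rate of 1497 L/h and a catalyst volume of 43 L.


LHSV = volumetric feed rate / catalyst volume
= 1497 L/h / 43 L
= 34.81 h^-1

34.81 h^-1


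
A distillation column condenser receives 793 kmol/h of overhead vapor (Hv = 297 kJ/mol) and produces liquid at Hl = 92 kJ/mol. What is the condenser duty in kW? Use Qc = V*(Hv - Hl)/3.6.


Qc = 793 * (297 - 92) / 3.6 = 793 * 205 / 3.6 = 45160

45160 kW


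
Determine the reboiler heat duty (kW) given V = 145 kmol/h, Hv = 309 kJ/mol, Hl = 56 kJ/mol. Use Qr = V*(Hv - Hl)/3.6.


Qr = 145 * (309 - 56) / 3.6 = 145 * 253 / 3.6 = 10190

10190 kW


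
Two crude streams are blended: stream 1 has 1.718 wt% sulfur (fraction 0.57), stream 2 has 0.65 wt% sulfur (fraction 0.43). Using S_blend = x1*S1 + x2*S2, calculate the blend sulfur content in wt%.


Linear sulfur blending: S_blend = x1*S1 + x2*S2
Contribution 1: 0.57 * 1.718 = 0.97926 wt%
Contribution 2: 0.43 * 0.65 = 0.2795 wt%
S_blend = 0.97926 + 0.2795 = 1.25876

1.25876 wt%


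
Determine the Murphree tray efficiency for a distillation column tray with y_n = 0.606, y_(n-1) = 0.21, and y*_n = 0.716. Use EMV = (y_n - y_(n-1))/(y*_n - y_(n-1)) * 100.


Murphree vapor efficiency: EMV = (y_n - y_(n-1)) / (y*_n - y_(n-1)) * 100
EMV = (0.606 - 0.21) / (0.716 - 0.21) * 100 = 0.396 / 0.506 * 100 = 78.26

78.26 %


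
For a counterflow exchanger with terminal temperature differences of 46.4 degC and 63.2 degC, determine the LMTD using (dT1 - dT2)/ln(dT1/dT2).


LMTD = (dT1 - dT2) / ln(dT1/dT2)
= (46.4 - 63.2) / ln(46.4 / 63.2) = -16.8 / -0.309005 = 54.37

54.37 degC


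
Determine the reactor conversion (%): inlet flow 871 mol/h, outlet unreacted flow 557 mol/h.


X = (F_in - F_out) / F_in * 100
Moles reacted = 871 - 557 = 314
X = 314 / 871 * 100
= 0.3605 * 100
= 36.05 %

36.05 %


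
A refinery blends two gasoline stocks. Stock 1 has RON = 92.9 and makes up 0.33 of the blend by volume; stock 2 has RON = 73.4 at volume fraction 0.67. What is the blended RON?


Linear blending: RON_blend = sum(vi * RONi)
Contribution 1: 0.33 * 92.9 = 30.657
Contribution 2: 0.67 * 73.4 = 49.178
RON_blend = 30.657 + 49.178 = 79.835

79.835


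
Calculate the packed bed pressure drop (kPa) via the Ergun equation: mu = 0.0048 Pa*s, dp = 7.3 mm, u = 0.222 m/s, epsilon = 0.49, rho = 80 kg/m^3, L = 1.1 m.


dp = 7.3 mm = 0.0073 m
Viscous term = 150*0.0048*0.222*(1-0.49)^2 / (0.0073^2*0.49^3) = 6631.2
Inertial term = 1.75*80*0.222^2*(1-0.49) / (0.0073*0.49^3) = 4097.26
dP/L = 6631.2 + 4097.26 = 10728.5 Pa/m
dP = 10728.5 * 1.1 / 1000 = 11.80 kPa

11.80 kPa


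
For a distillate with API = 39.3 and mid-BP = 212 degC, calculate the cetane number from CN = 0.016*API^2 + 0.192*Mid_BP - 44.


CN = 0.016 * 39.3^2 + 0.192 * 212 - 44
CN = 24.71184 + 40.704 - 44 = 21.41584

21.41584


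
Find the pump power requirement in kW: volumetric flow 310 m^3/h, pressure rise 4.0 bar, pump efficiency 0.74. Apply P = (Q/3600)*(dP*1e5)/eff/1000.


Q = 310 / 3600 = 0.0861111 m^3/s
P = 0.0861111 * (4.0 * 1e5) / 0.74 / 1000 = 46.55

46.55 kW


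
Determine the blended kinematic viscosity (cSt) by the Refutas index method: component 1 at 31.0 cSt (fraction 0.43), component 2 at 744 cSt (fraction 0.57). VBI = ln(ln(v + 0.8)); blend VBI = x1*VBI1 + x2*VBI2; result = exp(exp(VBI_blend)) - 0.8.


Refutas method: VBN_i = 14.534*ln(ln(visc_i + 0.8)) + 10.975, blended linearly by mass fraction; since VBN is linear in VBI_i = ln(ln(visc_i + 0.8)) and the fractions sum to 1, blend VBI directly: visc = exp(exp(VBI_blend)) - 0.8
VBI_1 = ln(ln(31.0 + 0.8)) = 1.24111
VBI_2 = ln(ln(744 + 0.8)) = 1.88905
VBI_blend = 0.43 * 1.24111 + 0.57 * 1.88905 = 1.61044
visc_blend = exp(exp(1.61044)) - 0.8 = 148.4

148.4 cSt


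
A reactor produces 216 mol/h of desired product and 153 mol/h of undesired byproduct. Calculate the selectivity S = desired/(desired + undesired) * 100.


Selectivity = desired / (desired + undesired) * 100
Total products = 216 + 153 = 369 mol/h
S = 216 / 369 * 100
= 0.5854 * 100
= 58.54 %

58.54 %


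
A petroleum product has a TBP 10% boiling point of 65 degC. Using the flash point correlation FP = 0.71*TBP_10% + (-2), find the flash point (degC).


FP = 0.71 * 65 + (-2) = 44.15

44.15 degC


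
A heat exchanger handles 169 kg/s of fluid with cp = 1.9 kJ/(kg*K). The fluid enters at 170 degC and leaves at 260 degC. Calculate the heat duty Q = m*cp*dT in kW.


Q = m_dot * cp * delta_T
delta_T = 260 - 170 = 90 K
Q = 169 * 1.9 * 90
= 321.1 * 90
= 28899 kW

28899 kW


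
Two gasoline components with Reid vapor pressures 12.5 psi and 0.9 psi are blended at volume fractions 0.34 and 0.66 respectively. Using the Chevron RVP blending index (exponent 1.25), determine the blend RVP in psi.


Chevron index: RVP_blend = (sum xi*RVPi^1.25)^(1/1.25)
RVP^1.25 terms: 0.34 * 12.5^1.25 + 0.66 * 0.9^1.25 = 8.56984
RVP_blend = 8.56984^(1/1.25) = 5.577

5.577 psi


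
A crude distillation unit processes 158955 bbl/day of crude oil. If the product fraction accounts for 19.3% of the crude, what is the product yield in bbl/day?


Crude throughput = 158955 bbl/day
Fraction yield = 19.3%
yield = throughput * fraction / 100
yield = 158955 * 19.3 / 100 = 30678.315

30678.315 bbl/day


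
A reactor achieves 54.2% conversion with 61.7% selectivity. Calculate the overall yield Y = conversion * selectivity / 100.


Overall yield = conversion (%) * selectivity (%) / 100
Conversion = 54.2%, Selectivity = 61.7%
Y = 54.2 * 61.7 / 100
= 33.4414 %

33.4414 %


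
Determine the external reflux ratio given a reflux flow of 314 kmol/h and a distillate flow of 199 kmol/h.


Reflux ratio definition: R = L / D (liquid returned / distillate withdrawn)
L = 314 kmol/h, D = 199 kmol/h
R = 314 / 199 = 1.578

1.578


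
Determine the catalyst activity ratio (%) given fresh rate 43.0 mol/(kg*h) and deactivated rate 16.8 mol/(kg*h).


Activity (%) = (rate_used / rate_fresh) * 100
rate_used = 16.8, rate_fresh = 43.0
= (16.8 / 43.0) * 100
= 0.3907 * 100 = 39.07

39.07 %


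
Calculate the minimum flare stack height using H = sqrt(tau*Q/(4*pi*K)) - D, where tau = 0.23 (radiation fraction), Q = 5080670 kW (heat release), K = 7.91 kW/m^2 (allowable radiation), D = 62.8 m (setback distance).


tau*Q/(4*pi*K) = 0.23 * 5080670 / (4 * pi * 7.91) = 11756.1
sqrt(11756.1) = 108.426
H = 108.426 - 62.8 = 45.63

45.63 m


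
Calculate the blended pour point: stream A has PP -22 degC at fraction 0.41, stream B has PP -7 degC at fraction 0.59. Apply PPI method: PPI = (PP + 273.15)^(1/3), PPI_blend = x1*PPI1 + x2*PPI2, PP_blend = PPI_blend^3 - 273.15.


PPI_1 = (-22 + 273.15)^(1/3) = 6.30925
PPI_2 = (-7 + 273.15)^(1/3) = 6.432436
PPI_blend = 0.41 * 6.30925 + 0.59 * 6.432436 = 6.38193
PP_blend = 6.38193^3 - 273.15 = 259.9298 - 273.15 = -13.22

-13.22 degC


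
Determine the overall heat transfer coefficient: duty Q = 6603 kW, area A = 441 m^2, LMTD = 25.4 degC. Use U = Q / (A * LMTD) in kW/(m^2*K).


From Q = U*A*LMTD, U = Q / (A * LMTD)
U = 6603 / (441 * 25.4) = 6603 / 11201.4 = 0.5895

0.5895 kW/(m^2*K)


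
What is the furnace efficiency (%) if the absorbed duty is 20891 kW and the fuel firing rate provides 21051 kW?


Furnace efficiency = Q_absorbed / Q_fuel * 100
= 20891 / 21051 * 100 = 99.24

99.24 %


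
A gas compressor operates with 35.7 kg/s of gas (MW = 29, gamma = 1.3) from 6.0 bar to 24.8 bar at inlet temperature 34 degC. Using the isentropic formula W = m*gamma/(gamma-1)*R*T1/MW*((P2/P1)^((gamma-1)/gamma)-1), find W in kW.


Isentropic work: W = m*(gamma/(gamma-1))*(R*T1/MW)*((P2/P1)^((gamma-1)/gamma) - 1)
T1 = 34 + 273.15 = 307.15 K
Pressure ratio = 24.8 / 6.0 = 4.13333
Exponent = (1.3 - 1)/1.3 = 0.230769
(P2/P1)^exp - 1 = 4.13333^0.230769 - 1 = 0.387468
W = 35.7 * 1.3 / 0.3 * 8.314 * 307.15 / 29 * 0.387468 = 5278

5278 kW


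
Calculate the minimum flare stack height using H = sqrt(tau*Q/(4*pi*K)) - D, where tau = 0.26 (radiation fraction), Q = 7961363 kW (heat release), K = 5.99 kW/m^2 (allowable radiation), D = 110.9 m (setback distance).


tau*Q/(4*pi*K) = 0.26 * 7961363 / (4 * pi * 5.99) = 27499.5
sqrt(27499.5) = 165.83
H = 165.83 - 110.9 = 54.93

54.93 m


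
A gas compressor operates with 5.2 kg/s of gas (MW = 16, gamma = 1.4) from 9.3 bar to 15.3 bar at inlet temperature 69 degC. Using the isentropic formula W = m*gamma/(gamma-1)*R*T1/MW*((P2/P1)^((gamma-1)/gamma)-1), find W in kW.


Isentropic work: W = m*(gamma/(gamma-1))*(R*T1/MW)*((P2/P1)^((gamma-1)/gamma) - 1)
T1 = 69 + 273.15 = 342.15 K
Pressure ratio = 15.3 / 9.3 = 1.64516
Exponent = (1.4 - 1)/1.4 = 0.285714
(P2/P1)^exp - 1 = 1.64516^0.285714 - 1 = 0.152852
W = 5.2 * 1.4 / 0.4 * 8.314 * 342.15 / 16 * 0.152852 = 494.6

494.6 kW


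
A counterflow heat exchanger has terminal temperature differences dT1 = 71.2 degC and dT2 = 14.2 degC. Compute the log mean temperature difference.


LMTD = (dT1 - dT2) / ln(dT1/dT2)
= (71.2 - 14.2) / ln(71.2 / 14.2) = 57 / 1.61225 = 35.35

35.35 degC


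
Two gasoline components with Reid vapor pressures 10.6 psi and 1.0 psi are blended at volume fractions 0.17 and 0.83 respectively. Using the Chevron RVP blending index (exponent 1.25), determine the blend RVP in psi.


Chevron index: RVP_blend = (sum xi*RVPi^1.25)^(1/1.25)
RVP^1.25 terms: 0.17 * 10.6^1.25 + 0.83 * 1.0^1.25 = 4.08148
RVP_blend = 4.08148^(1/1.25) = 3.081

3.081 psi


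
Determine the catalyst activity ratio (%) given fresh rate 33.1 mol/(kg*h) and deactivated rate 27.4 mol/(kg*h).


Activity (%) = (rate_used / rate_fresh) * 100
rate_used = 27.4, rate_fresh = 33.1
= (27.4 / 33.1) * 100
= 0.8278 * 100 = 82.78

82.78 %


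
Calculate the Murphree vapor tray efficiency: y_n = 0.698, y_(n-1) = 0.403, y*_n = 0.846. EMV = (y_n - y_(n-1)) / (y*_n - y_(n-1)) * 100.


Murphree vapor efficiency: EMV = (y_n - y_(n-1)) / (y*_n - y_(n-1)) * 100
EMV = (0.698 - 0.403) / (0.846 - 0.403) * 100 = 0.295 / 0.443 * 100 = 66.59

66.59 %


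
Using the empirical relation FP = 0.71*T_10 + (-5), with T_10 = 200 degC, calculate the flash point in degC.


FP = 0.71 * 200 + (-5) = 137

137 degC


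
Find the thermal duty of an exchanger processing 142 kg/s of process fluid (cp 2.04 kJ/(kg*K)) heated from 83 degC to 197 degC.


Q = m_dot * cp * delta_T
delta_T = 197 - 83 = 114 K
Q = 142 * 2.04 * 114
= 289.68 * 114
= 33023.52 kW

33023.52 kW


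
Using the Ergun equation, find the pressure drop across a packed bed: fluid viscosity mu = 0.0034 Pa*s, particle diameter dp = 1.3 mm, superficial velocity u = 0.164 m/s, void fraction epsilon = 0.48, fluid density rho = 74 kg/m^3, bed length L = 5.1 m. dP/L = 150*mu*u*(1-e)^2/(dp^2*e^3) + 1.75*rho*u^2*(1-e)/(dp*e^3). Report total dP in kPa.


dp = 1.3 mm = 0.0013 m
Viscous term = 150*0.0034*0.164*(1-0.48)^2 / (0.0013^2*0.48^3) = 121007
Inertial term = 1.75*74*0.164^2*(1-0.48) / (0.0013*0.48^3) = 12597.8
dP/L = 121007 + 12597.8 = 133605 Pa/m
dP = 133605 * 5.1 / 1000 = 681.4 kPa

681.4 kPa


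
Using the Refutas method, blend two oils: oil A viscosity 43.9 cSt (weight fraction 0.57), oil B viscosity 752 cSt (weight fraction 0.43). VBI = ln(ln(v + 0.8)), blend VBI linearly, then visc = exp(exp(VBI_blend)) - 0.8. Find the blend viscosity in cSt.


Refutas method: VBN_i = 14.534*ln(ln(visc_i + 0.8)) + 10.975, blended linearly by mass fraction; since VBN is linear in VBI_i = ln(ln(visc_i + 0.8)) and the fractions sum to 1, blend VBI directly: visc = exp(exp(VBI_blend)) - 0.8
VBI_1 = ln(ln(43.9 + 0.8)) = 1.33499
VBI_2 = ln(ln(752 + 0.8)) = 1.89067
VBI_blend = 0.57 * 1.33499 + 0.43 * 1.89067 = 1.57393
visc_blend = exp(exp(1.57393)) - 0.8 = 123.9

123.9 cSt


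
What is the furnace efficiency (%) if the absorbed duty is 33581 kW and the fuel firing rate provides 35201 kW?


Furnace efficiency = Q_absorbed / Q_fuel * 100
= 33581 / 35201 * 100 = 95.40

95.40 %


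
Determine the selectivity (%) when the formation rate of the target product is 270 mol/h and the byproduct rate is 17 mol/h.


Selectivity = desired / (desired + undesired) * 100
Total products = 270 + 17 = 287 mol/h
S = 270 / 287 * 100
= 0.9408 * 100
= 94.08 %

94.08 %


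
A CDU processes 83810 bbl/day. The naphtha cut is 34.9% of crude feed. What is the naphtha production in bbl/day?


Crude throughput = 83810 bbl/day
Fraction yield = 34.9%
yield = throughput * fraction / 100
yield = 83810 * 34.9 / 100 = 29249.69

29249.69 bbl/day


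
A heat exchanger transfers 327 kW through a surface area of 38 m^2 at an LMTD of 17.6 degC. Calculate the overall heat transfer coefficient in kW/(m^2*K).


From Q = U*A*LMTD, U = Q / (A * LMTD)
U = 327 / (38 * 17.6) = 327 / 668.8 = 0.4889

0.4889 kW/(m^2*K)


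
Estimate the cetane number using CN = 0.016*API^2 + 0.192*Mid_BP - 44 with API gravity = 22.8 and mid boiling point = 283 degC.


CN = 0.016 * 22.8^2 + 0.192 * 283 - 44
CN = 8.31744 + 54.336 - 44 = 18.65344

18.65344


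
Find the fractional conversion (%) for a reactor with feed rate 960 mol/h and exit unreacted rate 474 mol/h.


X = (F_in - F_out) / F_in * 100
Moles reacted = 960 - 474 = 486
X = 486 / 960 * 100
= 0.5062 * 100
= 50.62 %

50.62 %


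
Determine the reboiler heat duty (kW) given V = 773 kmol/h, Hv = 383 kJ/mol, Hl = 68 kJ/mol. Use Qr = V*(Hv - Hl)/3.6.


Qr = 773 * (383 - 68) / 3.6 = 773 * 315 / 3.6 = 67640

67640 kW


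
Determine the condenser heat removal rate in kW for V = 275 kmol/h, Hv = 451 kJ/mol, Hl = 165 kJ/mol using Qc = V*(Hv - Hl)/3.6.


Qc = 275 * (451 - 165) / 3.6 = 275 * 286 / 3.6 = 21850

21850 kW


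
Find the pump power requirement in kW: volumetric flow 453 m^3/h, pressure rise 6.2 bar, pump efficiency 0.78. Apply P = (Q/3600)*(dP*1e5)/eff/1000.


Q = 453 / 3600 = 0.125833 m^3/s
P = 0.125833 * (6.2 * 1e5) / 0.78 / 1000 = 100.0

100.0 kW


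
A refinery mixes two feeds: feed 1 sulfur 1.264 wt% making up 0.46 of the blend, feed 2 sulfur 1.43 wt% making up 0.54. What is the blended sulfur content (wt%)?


Linear sulfur blending: S_blend = x1*S1 + x2*S2
Contribution 1: 0.46 * 1.264 = 0.58144 wt%
Contribution 2: 0.54 * 1.43 = 0.7722 wt%
S_blend = 0.58144 + 0.7722 = 1.35364

1.35364 wt%
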